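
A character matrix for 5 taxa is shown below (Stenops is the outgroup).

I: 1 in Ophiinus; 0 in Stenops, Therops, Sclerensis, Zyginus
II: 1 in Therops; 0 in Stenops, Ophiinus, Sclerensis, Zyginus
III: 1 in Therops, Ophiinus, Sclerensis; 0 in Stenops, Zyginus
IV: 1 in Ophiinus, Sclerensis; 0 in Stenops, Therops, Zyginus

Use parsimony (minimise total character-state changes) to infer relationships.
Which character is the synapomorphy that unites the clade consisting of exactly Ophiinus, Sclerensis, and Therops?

The outgroup has state '0' for every character, so '1' is the derived state throughout.
I: derived state '1' in Ophiinus only — an autapomorphy, so it tells us nothing about relationships among taxa.
II (derived state '1') is unique to Therops (autapomorphy; uninformative for grouping).
III: derived state '1' in Ophiinus, Sclerensis, and Therops only — synapomorphy for {Ophiinus, Sclerensis, Therops}.
IV (derived state '1') is shared by Ophiinus and Sclerensis — a synapomorphy uniting that clade.
Most parsimonious ingroup topology: ((Therops,(Ophiinus,Sclerensis)),Zyginus).
The clade {Ophiinus, Sclerensis, Therops} is supported by III: its derived state '1' occurs in exactly those taxa and in no other taxon (including the outgroup).

III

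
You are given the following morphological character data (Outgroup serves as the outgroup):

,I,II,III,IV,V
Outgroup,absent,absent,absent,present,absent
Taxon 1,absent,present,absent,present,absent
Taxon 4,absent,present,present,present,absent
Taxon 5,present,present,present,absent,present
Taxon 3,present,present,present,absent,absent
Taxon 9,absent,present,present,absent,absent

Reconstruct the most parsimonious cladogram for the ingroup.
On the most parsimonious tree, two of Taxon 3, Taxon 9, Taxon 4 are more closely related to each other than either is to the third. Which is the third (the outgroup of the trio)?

Taxon 4

Character polarity is set by the outgroup: the derived state is whichever differs from the outgroup's state, so for IV the derived state is 'absent', and for the remaining characters it is 'present'.
Only Taxon 3 and Taxon 5 show the derived state 'present' for I, supporting them as a clade.
All ingroup taxa share the derived state 'present' for II; it defines the ingroup but does not resolve relationships within it.
III: derived state 'present' in Taxon 3, Taxon 4, Taxon 5, and Taxon 9 only — synapomorphy for {Taxon 3, Taxon 4, Taxon 5, Taxon 9}.
Only Taxon 3, Taxon 5, and Taxon 9 show the derived state 'absent' for IV, supporting them as a clade.
V: derived state 'present' in Taxon 5 only — an autapomorphy, so it tells us nothing about relationships among taxa.
Most parsimonious ingroup topology: ((Taxon 4,(Taxon 9,(Taxon 3,Taxon 5))),Taxon 1).
Taxon 3 and Taxon 9 share a more recent common ancestor with each other than either does with Taxon 4, so Taxon 4 is the least closely related of the three.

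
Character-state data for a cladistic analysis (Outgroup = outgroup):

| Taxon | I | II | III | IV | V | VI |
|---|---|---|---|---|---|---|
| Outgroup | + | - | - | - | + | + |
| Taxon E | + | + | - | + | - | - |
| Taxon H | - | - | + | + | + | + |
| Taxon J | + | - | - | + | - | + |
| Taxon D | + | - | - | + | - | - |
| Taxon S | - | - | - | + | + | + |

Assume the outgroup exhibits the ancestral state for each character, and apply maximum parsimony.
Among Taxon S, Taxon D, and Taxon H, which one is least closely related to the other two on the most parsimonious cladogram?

Character polarity is set by the outgroup: the derived state is whichever differs from the outgroup's state, so for I, V, VI the derived state is '-', and for the remaining characters it is '+'.
I: derived state '-' in Taxon H and Taxon S only — synapomorphy for {Taxon H, Taxon S}.
II (derived state '+') is unique to Taxon E (autapomorphy; uninformative for grouping).
III: derived state '+' in Taxon H only — an autapomorphy, so it tells us nothing about relationships among taxa.
All ingroup taxa share the derived state '+' for IV; it defines the ingroup but does not resolve relationships within it.
V (derived state '-') is shared by Taxon D, Taxon E, and Taxon J — a synapomorphy uniting that clade.
VI (derived state '-') is shared by Taxon D and Taxon E — a synapomorphy uniting that clade.
Most parsimonious ingroup topology: (((Taxon E,Taxon D),Taxon J),(Taxon H,Taxon S)).
Taxon S and Taxon H share a more recent common ancestor with each other than either does with Taxon D, so Taxon D is the least closely related of the three.

Taxon D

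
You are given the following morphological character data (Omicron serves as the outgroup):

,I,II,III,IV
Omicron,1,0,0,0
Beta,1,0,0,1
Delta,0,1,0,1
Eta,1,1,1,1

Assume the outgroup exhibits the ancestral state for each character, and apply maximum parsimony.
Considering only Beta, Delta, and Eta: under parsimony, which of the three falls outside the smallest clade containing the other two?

Character polarity is set by the outgroup: the derived state is whichever differs from the outgroup's state, so for I the derived state is '0', and for the remaining characters it is '1'.
I: derived state '0' in Delta only — an autapomorphy, so it tells us nothing about relationships among taxa.
II: derived state '1' in Delta and Eta only — synapomorphy for {Delta, Eta}.
III (derived state '1') is unique to Eta (autapomorphy; uninformative for grouping).
All ingroup taxa share the derived state '1' for IV; it defines the ingroup but does not resolve relationships within it.
Most parsimonious ingroup topology: (Beta,(Delta,Eta)).
Delta and Eta share a more recent common ancestor with each other than either does with Beta, so Beta is the least closely related of the three.

Beta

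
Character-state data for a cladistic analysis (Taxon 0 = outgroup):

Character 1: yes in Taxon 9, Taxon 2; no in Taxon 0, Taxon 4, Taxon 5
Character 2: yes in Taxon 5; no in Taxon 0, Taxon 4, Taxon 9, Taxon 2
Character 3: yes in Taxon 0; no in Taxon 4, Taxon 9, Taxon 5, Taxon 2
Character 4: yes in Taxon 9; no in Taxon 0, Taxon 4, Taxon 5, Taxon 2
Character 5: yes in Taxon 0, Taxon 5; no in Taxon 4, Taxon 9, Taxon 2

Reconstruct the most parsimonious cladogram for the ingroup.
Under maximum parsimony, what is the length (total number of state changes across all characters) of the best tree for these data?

Character polarity is set by the outgroup: the derived state is whichever differs from the outgroup's state, so for Character 3, Character 5 the derived state is 'no', and for the remaining characters it is 'yes'.
Character 1: derived state 'yes' in Taxon 2 and Taxon 9 only — synapomorphy for {Taxon 2, Taxon 9}.
Character 2 (derived state 'yes') is unique to Taxon 5 (autapomorphy; uninformative for grouping).
Character 3 (derived state 'no') is shared by all ingroup taxa — unites the whole ingroup.
Character 4: derived state 'yes' in Taxon 9 only — an autapomorphy, so it tells us nothing about relationships among taxa.
Only Taxon 2, Taxon 4, and Taxon 9 show the derived state 'no' for Character 5, supporting them as a clade.
Most parsimonious ingroup topology: ((Taxon 4,(Taxon 9,Taxon 2)),Taxon 5).
Changes per character on this tree: Character 1: 1; Character 2: 1; Character 3: 1; Character 4: 1; Character 5: 1.
Total = 5.

5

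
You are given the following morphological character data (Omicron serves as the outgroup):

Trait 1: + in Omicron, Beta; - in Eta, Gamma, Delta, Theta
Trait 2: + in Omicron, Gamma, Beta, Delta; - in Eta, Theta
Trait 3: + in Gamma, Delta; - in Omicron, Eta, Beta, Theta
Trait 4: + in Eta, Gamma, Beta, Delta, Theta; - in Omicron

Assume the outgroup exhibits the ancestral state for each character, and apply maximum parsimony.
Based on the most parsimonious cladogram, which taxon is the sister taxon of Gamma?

Delta

Character polarity is set by the outgroup: the derived state is whichever differs from the outgroup's state, so for Trait 1, Trait 2 the derived state is '-', and for the remaining characters it is '+'.
Trait 1: derived state '-' in Delta, Eta, Gamma, and Theta only — synapomorphy for {Delta, Eta, Gamma, Theta}.
Trait 2 (derived state '-') is shared by Eta and Theta — a synapomorphy uniting that clade.
Trait 3 (derived state '+') is shared by Delta and Gamma — a synapomorphy uniting that clade.
Trait 4 (derived state '+') is shared by all ingroup taxa — unites the whole ingroup.
Most parsimonious ingroup topology: (((Eta,Theta),(Gamma,Delta)),Beta).
Gamma and Delta form a cherry on this tree, so they are sister taxa.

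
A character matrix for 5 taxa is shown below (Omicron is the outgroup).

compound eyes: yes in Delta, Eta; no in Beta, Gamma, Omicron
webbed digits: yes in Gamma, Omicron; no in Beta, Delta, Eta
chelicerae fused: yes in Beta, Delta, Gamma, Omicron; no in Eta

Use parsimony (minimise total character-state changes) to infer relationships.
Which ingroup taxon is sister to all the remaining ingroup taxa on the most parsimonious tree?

Character polarity is set by the outgroup: the derived state is whichever differs from the outgroup's state, so for webbed digits, chelicerae fused the derived state is 'no', and for the remaining characters it is 'yes'.
compound eyes (derived state 'yes') is shared by Delta and Eta — a synapomorphy uniting that clade.
webbed digits: derived state 'no' in Beta, Delta, and Eta only — synapomorphy for {Beta, Delta, Eta}.
chelicerae fused (derived state 'no') is unique to Eta (autapomorphy; uninformative for grouping).
Most parsimonious ingroup topology: (Gamma,((Delta,Eta),Beta)).
Gamma is sister to the clade containing all other ingroup taxa, so it is the earliest-diverging (most basal) ingroup lineage.

Gamma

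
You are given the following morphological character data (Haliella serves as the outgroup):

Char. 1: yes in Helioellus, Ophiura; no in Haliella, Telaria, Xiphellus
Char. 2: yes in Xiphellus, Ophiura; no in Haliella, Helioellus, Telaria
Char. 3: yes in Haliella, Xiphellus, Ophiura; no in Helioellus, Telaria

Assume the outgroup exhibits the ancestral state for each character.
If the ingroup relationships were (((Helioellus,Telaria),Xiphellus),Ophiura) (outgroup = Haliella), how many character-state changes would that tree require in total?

5

Map each character onto (((Helioellus,Telaria),Xiphellus),Ophiura) (rooted by Haliella) and count the minimum state changes it requires (Fitch parsimony):
Char. 1: 2; Char. 2: 2; Char. 3: 1.
Total tree length = 5.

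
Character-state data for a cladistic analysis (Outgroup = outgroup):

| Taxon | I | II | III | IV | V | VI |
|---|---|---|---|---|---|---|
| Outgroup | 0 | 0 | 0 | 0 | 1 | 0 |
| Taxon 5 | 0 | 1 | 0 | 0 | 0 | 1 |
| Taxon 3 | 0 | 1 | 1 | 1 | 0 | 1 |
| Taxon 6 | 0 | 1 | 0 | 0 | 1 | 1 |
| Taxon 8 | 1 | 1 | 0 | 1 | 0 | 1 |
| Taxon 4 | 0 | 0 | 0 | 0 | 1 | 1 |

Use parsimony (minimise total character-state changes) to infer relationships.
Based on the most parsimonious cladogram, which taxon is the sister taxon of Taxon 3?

Taxon 8

Character polarity is set by the outgroup: the derived state is whichever differs from the outgroup's state, so for V the derived state is '0', and for the remaining characters it is '1'.
I (derived state '1') is unique to Taxon 8 (autapomorphy; uninformative for grouping).
Only Taxon 3, Taxon 5, Taxon 6, and Taxon 8 show the derived state '1' for II, supporting them as a clade.
III: derived state '1' in Taxon 3 only — an autapomorphy, so it tells us nothing about relationships among taxa.
IV: derived state '1' in Taxon 3 and Taxon 8 only — synapomorphy for {Taxon 3, Taxon 8}.
Only Taxon 3, Taxon 5, and Taxon 8 show the derived state '0' for V, supporting them as a clade.
All ingroup taxa share the derived state '1' for VI; it defines the ingroup but does not resolve relationships within it.
Most parsimonious ingroup topology: (((Taxon 5,(Taxon 3,Taxon 8)),Taxon 6),Taxon 4).
Taxon 3 and Taxon 8 form a cherry on this tree, so they are sister taxa.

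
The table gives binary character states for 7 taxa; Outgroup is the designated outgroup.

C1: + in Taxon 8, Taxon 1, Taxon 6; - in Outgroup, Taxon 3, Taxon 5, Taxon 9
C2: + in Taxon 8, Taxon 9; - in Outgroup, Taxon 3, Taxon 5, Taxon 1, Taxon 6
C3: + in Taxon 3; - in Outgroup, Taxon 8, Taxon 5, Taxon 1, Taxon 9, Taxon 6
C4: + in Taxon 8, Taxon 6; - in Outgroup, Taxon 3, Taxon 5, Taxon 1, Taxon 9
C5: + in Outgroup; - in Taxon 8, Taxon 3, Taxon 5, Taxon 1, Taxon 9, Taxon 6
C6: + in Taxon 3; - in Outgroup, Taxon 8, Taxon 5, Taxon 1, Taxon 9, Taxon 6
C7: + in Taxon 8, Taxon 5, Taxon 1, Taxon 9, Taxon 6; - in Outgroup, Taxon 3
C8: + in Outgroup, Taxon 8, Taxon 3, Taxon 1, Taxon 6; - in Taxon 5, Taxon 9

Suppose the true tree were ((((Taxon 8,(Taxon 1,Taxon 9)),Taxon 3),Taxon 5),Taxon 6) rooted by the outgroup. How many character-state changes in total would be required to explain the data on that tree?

Map each character onto ((((Taxon 8,(Taxon 1,Taxon 9)),Taxon 3),Taxon 5),Taxon 6) (rooted by Outgroup) and count the minimum state changes it requires (Fitch parsimony):
C1: 3; C2: 2; C3: 1; C4: 2; C5: 1; C6: 1; C7: 2; C8: 2.
Total tree length = 14.

14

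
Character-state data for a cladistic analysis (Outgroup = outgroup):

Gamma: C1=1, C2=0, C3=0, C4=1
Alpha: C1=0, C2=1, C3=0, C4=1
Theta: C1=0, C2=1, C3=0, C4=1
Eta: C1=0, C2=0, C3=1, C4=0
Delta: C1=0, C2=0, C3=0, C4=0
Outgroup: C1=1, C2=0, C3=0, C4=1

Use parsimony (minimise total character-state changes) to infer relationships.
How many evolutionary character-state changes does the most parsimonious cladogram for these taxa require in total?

4

Character polarity is set by the outgroup: the derived state is whichever differs from the outgroup's state, so for C1, C4 the derived state is '0', and for the remaining characters it is '1'.
C1 (derived state '0') is shared by Alpha, Delta, Eta, and Theta — a synapomorphy uniting that clade.
Only Alpha and Theta show the derived state '1' for C2, supporting them as a clade.
C3 (derived state '1') is unique to Eta (autapomorphy; uninformative for grouping).
C4: derived state '0' in Delta and Eta only — synapomorphy for {Delta, Eta}.
Most parsimonious ingroup topology: (((Delta,Eta),(Alpha,Theta)),Gamma).
Changes per character on this tree: C1: 1; C2: 1; C3: 1; C4: 1.
Total = 4.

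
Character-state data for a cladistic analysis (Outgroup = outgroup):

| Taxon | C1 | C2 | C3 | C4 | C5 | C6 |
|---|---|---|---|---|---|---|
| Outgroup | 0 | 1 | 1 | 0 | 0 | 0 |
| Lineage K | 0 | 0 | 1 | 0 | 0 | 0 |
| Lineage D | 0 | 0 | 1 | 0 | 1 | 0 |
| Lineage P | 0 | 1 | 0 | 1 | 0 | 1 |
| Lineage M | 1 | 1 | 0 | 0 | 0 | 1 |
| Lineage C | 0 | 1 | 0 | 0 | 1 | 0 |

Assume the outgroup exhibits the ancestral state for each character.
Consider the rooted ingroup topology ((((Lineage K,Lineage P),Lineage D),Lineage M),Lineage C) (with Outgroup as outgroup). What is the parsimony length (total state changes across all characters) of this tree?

11

Map each character onto ((((Lineage K,Lineage P),Lineage D),Lineage M),Lineage C) (rooted by Outgroup) and count the minimum state changes it requires (Fitch parsimony):
C1: 1; C2: 2; C3: 3; C4: 1; C5: 2; C6: 2.
Total tree length = 11.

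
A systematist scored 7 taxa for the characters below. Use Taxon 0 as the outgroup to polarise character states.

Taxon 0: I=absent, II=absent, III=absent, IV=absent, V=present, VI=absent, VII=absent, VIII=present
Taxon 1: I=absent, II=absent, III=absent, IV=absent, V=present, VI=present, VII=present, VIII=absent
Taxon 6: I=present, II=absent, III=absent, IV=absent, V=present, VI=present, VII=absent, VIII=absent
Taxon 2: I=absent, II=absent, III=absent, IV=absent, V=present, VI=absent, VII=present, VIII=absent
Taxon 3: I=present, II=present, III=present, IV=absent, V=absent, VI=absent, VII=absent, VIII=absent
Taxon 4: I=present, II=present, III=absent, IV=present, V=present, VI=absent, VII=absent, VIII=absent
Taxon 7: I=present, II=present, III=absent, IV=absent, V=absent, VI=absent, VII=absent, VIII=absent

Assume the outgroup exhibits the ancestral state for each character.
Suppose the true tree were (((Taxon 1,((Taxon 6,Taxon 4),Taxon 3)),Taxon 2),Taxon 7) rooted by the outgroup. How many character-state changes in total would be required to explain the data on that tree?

14

Map each character onto (((Taxon 1,((Taxon 6,Taxon 4),Taxon 3)),Taxon 2),Taxon 7) (rooted by Taxon 0) and count the minimum state changes it requires (Fitch parsimony):
I: 2; II: 3; III: 1; IV: 1; V: 2; VI: 2; VII: 2; VIII: 1.
Total tree length = 14.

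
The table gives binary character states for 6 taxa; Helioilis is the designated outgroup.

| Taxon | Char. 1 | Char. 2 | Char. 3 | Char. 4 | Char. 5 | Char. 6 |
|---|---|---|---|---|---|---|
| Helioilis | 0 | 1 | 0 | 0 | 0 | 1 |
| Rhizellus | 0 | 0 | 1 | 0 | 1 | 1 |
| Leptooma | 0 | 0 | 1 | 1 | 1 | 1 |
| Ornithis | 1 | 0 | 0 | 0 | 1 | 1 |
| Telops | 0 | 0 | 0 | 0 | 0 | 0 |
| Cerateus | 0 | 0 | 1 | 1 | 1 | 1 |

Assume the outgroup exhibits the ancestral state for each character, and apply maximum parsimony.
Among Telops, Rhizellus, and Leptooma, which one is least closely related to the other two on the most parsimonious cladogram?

Character polarity is set by the outgroup: the derived state is whichever differs from the outgroup's state, so for Char. 2, Char. 6 the derived state is '0', and for the remaining characters it is '1'.
Char. 1: derived state '1' in Ornithis only — an autapomorphy, so it tells us nothing about relationships among taxa.
All ingroup taxa share the derived state '0' for Char. 2; it defines the ingroup but does not resolve relationships within it.
Only Cerateus, Leptooma, and Rhizellus show the derived state '1' for Char. 3, supporting them as a clade.
Char. 4: derived state '1' in Cerateus and Leptooma only — synapomorphy for {Cerateus, Leptooma}.
Char. 5: derived state '1' in Cerateus, Leptooma, Ornithis, and Rhizellus only — synapomorphy for {Cerateus, Leptooma, Ornithis, Rhizellus}.
Char. 6: derived state '0' in Telops only — an autapomorphy, so it tells us nothing about relationships among taxa.
Most parsimonious ingroup topology: (((Rhizellus,(Leptooma,Cerateus)),Ornithis),Telops).
Rhizellus and Leptooma share a more recent common ancestor with each other than either does with Telops, so Telops is the least closely related of the three.

Telops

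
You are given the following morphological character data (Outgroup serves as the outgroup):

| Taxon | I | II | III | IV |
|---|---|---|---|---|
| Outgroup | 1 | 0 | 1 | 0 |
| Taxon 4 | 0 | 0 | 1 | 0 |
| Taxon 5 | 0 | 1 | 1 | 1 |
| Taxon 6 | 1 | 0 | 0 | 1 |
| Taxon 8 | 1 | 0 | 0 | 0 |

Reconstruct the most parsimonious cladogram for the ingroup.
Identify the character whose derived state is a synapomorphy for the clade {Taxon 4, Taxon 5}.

I

Character polarity is set by the outgroup: the derived state is whichever differs from the outgroup's state, so for I, III the derived state is '0', and for the remaining characters it is '1'.
Only Taxon 4 and Taxon 5 show the derived state '0' for I, supporting them as a clade.
II: derived state '1' in Taxon 5 only — an autapomorphy, so it tells us nothing about relationships among taxa.
Only Taxon 6 and Taxon 8 show the derived state '0' for III, supporting them as a clade.
IV groups Taxon 5 and Taxon 6, which is incompatible with the clades supported by the remaining characters; treating it as convergent (homoplasy) costs fewer steps than any alternative tree.
Most parsimonious ingroup topology: ((Taxon 4,Taxon 5),(Taxon 6,Taxon 8)).
The clade {Taxon 4, Taxon 5} is supported by I: its derived state '0' occurs in exactly those taxa and in no other taxon (including the outgroup).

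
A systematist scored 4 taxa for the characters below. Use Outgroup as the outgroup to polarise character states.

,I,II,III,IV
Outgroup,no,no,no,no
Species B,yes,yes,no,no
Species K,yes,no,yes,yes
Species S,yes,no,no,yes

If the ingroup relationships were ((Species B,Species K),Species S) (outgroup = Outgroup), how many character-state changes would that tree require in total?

5

Map each character onto ((Species B,Species K),Species S) (rooted by Outgroup) and count the minimum state changes it requires (Fitch parsimony):
I: 1; II: 1; III: 1; IV: 2.
Total tree length = 5.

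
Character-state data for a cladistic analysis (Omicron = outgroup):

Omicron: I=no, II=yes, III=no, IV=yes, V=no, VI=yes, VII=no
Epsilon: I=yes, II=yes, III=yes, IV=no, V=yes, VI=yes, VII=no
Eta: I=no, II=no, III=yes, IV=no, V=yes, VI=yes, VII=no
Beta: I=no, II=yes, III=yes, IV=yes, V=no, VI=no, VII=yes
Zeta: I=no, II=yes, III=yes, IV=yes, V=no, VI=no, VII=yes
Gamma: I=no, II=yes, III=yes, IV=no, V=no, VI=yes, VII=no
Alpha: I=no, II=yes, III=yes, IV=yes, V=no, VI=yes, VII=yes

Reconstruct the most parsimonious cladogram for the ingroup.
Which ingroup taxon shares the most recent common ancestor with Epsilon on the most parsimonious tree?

Eta

Character polarity is set by the outgroup: the derived state is whichever differs from the outgroup's state, so for II, IV, VI the derived state is 'no', and for the remaining characters it is 'yes'.
I (derived state 'yes') is unique to Epsilon (autapomorphy; uninformative for grouping).
II (derived state 'no') is unique to Eta (autapomorphy; uninformative for grouping).
All ingroup taxa share the derived state 'yes' for III; it defines the ingroup but does not resolve relationships within it.
IV: derived state 'no' in Epsilon, Eta, and Gamma only — synapomorphy for {Epsilon, Eta, Gamma}.
V (derived state 'yes') is shared by Epsilon and Eta — a synapomorphy uniting that clade.
VI (derived state 'no') is shared by Beta and Zeta — a synapomorphy uniting that clade.
VII (derived state 'yes') is shared by Alpha, Beta, and Zeta — a synapomorphy uniting that clade.
Most parsimonious ingroup topology: (((Eta,Epsilon),Gamma),((Beta,Zeta),Alpha)).
Epsilon and Eta form a cherry on this tree, so they are sister taxa.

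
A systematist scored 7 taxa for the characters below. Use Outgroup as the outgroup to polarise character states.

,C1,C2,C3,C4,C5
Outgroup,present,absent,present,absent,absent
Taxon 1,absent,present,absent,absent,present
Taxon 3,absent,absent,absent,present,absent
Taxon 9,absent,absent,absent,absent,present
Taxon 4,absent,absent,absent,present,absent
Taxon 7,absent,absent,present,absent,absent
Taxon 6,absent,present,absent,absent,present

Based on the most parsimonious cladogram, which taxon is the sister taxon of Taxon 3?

Taxon 4

Character polarity is set by the outgroup: the derived state is whichever differs from the outgroup's state, so for C1, C3 the derived state is 'absent', and for the remaining characters it is 'present'.
C1 (derived state 'absent') is shared by all ingroup taxa — unites the whole ingroup.
Only Taxon 1 and Taxon 6 show the derived state 'present' for C2, supporting them as a clade.
C3 (derived state 'absent') is shared by Taxon 1, Taxon 3, Taxon 4, Taxon 6, and Taxon 9 — a synapomorphy uniting that clade.
C4: derived state 'present' in Taxon 3 and Taxon 4 only — synapomorphy for {Taxon 3, Taxon 4}.
Only Taxon 1, Taxon 6, and Taxon 9 show the derived state 'present' for C5, supporting them as a clade.
Most parsimonious ingroup topology: ((((Taxon 1,Taxon 6),Taxon 9),(Taxon 3,Taxon 4)),Taxon 7).
Taxon 3 and Taxon 4 form a cherry on this tree, so they are sister taxa.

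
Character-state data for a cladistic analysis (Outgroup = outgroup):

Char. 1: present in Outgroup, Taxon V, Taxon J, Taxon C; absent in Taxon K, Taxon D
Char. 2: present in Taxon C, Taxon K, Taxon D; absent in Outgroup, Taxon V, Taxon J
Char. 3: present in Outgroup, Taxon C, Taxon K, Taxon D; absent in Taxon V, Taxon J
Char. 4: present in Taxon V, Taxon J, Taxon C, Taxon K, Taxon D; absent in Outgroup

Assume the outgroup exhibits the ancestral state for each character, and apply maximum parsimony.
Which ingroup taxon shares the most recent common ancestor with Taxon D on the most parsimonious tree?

Character polarity is set by the outgroup: the derived state is whichever differs from the outgroup's state, so for Char. 1, Char. 3 the derived state is 'absent', and for the remaining characters it is 'present'.
Char. 1: derived state 'absent' in Taxon D and Taxon K only — synapomorphy for {Taxon D, Taxon K}.
Only Taxon C, Taxon D, and Taxon K show the derived state 'present' for Char. 2, supporting them as a clade.
Char. 3: derived state 'absent' in Taxon J and Taxon V only — synapomorphy for {Taxon J, Taxon V}.
All ingroup taxa share the derived state 'present' for Char. 4; it defines the ingroup but does not resolve relationships within it.
Most parsimonious ingroup topology: ((Taxon V,Taxon J),(Taxon C,(Taxon K,Taxon D))).
Taxon D and Taxon K form a cherry on this tree, so they are sister taxa.

Taxon K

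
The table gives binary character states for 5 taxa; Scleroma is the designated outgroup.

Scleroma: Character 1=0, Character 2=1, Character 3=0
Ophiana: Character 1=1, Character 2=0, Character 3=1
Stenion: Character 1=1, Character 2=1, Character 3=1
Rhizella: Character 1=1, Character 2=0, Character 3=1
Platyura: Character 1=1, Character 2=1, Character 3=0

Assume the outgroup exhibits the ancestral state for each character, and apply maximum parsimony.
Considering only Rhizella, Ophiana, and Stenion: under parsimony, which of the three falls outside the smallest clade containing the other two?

Character polarity is set by the outgroup: the derived state is whichever differs from the outgroup's state, so for Character 2 the derived state is '0', and for the remaining characters it is '1'.
All ingroup taxa share the derived state '1' for Character 1; it defines the ingroup but does not resolve relationships within it.
Only Ophiana and Rhizella show the derived state '0' for Character 2, supporting them as a clade.
Character 3: derived state '1' in Ophiana, Rhizella, and Stenion only — synapomorphy for {Ophiana, Rhizella, Stenion}.
Most parsimonious ingroup topology: (((Ophiana,Rhizella),Stenion),Platyura).
Ophiana and Rhizella share a more recent common ancestor with each other than either does with Stenion, so Stenion is the least closely related of the three.

Stenion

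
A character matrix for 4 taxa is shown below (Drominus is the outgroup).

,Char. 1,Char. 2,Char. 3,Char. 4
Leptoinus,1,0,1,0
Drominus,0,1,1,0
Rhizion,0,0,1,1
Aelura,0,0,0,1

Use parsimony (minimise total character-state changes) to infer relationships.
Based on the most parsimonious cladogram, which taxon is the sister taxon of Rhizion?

Aelura

Character polarity is set by the outgroup: the derived state is whichever differs from the outgroup's state, so for Char. 2, Char. 3 the derived state is '0', and for the remaining characters it is '1'.
Char. 1 (derived state '1') is unique to Leptoinus (autapomorphy; uninformative for grouping).
All ingroup taxa share the derived state '0' for Char. 2; it defines the ingroup but does not resolve relationships within it.
Char. 3 (derived state '0') is unique to Aelura (autapomorphy; uninformative for grouping).
Char. 4 (derived state '1') is shared by Aelura and Rhizion — a synapomorphy uniting that clade.
Most parsimonious ingroup topology: (Leptoinus,(Rhizion,Aelura)).
Rhizion and Aelura form a cherry on this tree, so they are sister taxa.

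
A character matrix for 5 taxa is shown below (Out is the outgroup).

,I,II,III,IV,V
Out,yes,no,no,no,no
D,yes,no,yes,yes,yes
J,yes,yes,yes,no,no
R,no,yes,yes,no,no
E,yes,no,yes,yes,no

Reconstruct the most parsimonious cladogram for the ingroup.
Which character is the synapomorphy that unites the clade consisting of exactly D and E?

Character polarity is set by the outgroup: the derived state is whichever differs from the outgroup's state, so for I the derived state is 'no', and for the remaining characters it is 'yes'.
I: derived state 'no' in R only — an autapomorphy, so it tells us nothing about relationships among taxa.
Only J and R show the derived state 'yes' for II, supporting them as a clade.
All ingroup taxa share the derived state 'yes' for III; it defines the ingroup but does not resolve relationships within it.
IV: derived state 'yes' in D and E only — synapomorphy for {D, E}.
V: derived state 'yes' in D only — an autapomorphy, so it tells us nothing about relationships among taxa.
Most parsimonious ingroup topology: ((D,E),(J,R)).
The clade {D, E} is supported by IV: its derived state 'yes' occurs in exactly those taxa and in no other taxon (including the outgroup).

IV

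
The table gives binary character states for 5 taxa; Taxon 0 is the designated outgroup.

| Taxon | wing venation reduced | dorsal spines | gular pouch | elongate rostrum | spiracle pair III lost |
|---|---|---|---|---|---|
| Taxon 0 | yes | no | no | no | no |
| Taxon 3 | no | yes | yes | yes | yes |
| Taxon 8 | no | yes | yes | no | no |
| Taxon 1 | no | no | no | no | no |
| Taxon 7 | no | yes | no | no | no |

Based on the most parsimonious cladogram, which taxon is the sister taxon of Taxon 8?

Character polarity is set by the outgroup: the derived state is whichever differs from the outgroup's state, so for wing venation reduced the derived state is 'no', and for the remaining characters it is 'yes'.
All ingroup taxa share the derived state 'no' for wing venation reduced; it defines the ingroup but does not resolve relationships within it.
Only Taxon 3, Taxon 7, and Taxon 8 show the derived state 'yes' for dorsal spines, supporting them as a clade.
gular pouch: derived state 'yes' in Taxon 3 and Taxon 8 only — synapomorphy for {Taxon 3, Taxon 8}.
elongate rostrum (derived state 'yes') is unique to Taxon 3 (autapomorphy; uninformative for grouping).
spiracle pair III lost: derived state 'yes' in Taxon 3 only — an autapomorphy, so it tells us nothing about relationships among taxa.
Most parsimonious ingroup topology: (((Taxon 3,Taxon 8),Taxon 7),Taxon 1).
Taxon 8 and Taxon 3 form a cherry on this tree, so they are sister taxa.

Taxon 3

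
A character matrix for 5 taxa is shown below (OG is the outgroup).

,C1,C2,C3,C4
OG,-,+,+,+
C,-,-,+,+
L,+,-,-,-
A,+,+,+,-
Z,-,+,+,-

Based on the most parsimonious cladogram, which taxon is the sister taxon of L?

Character polarity is set by the outgroup: the derived state is whichever differs from the outgroup's state, so for C2, C3, C4 the derived state is '-', and for the remaining characters it is '+'.
C1: derived state '+' in A and L only — synapomorphy for {A, L}.
C2 (state '-') occurs in C and L but conflicts with the nesting implied by the other characters — most parsimoniously interpreted as homoplasy.
C3: derived state '-' in L only — an autapomorphy, so it tells us nothing about relationships among taxa.
C4 (derived state '-') is shared by A, L, and Z — a synapomorphy uniting that clade.
Most parsimonious ingroup topology: (C,((L,A),Z)).
L and A form a cherry on this tree, so they are sister taxa.

A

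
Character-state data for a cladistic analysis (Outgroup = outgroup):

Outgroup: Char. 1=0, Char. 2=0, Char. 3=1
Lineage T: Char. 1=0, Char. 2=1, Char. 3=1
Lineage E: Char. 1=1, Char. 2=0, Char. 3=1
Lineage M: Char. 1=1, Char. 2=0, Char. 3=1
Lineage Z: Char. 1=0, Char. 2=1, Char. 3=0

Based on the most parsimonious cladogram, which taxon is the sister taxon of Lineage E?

Lineage M

Character polarity is set by the outgroup: the derived state is whichever differs from the outgroup's state, so for Char. 3 the derived state is '0', and for the remaining characters it is '1'.
Char. 1: derived state '1' in Lineage E and Lineage M only — synapomorphy for {Lineage E, Lineage M}.
Char. 2: derived state '1' in Lineage T and Lineage Z only — synapomorphy for {Lineage T, Lineage Z}.
Char. 3 (derived state '0') is unique to Lineage Z (autapomorphy; uninformative for grouping).
Most parsimonious ingroup topology: ((Lineage T,Lineage Z),(Lineage E,Lineage M)).
Lineage E and Lineage M form a cherry on this tree, so they are sister taxa.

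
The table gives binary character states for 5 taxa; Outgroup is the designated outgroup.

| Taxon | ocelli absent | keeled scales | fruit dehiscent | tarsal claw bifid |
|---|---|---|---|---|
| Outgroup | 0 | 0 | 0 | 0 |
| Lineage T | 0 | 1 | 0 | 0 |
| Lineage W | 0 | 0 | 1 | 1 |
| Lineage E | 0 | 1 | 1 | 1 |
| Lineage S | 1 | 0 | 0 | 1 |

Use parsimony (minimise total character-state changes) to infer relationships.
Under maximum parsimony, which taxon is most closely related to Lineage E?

Lineage W

The outgroup has state '0' for every character, so '1' is the derived state throughout.
ocelli absent: derived state '1' in Lineage S only — an autapomorphy, so it tells us nothing about relationships among taxa.
keeled scales (state '1') occurs in Lineage E and Lineage T but conflicts with the nesting implied by the other characters — most parsimoniously interpreted as homoplasy.
Only Lineage E and Lineage W show the derived state '1' for fruit dehiscent, supporting them as a clade.
tarsal claw bifid: derived state '1' in Lineage E, Lineage S, and Lineage W only — synapomorphy for {Lineage E, Lineage S, Lineage W}.
Most parsimonious ingroup topology: (Lineage T,((Lineage W,Lineage E),Lineage S)).
Lineage E and Lineage W form a cherry on this tree, so they are sister taxa.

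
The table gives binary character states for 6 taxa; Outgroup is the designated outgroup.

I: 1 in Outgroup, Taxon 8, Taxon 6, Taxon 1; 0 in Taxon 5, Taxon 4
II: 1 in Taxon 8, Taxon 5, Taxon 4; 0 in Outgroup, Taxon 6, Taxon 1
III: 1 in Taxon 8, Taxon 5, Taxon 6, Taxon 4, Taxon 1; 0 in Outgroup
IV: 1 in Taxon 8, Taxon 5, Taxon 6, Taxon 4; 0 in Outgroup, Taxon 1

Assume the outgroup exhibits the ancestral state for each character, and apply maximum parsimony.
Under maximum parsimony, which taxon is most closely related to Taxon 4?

Character polarity is set by the outgroup: the derived state is whichever differs from the outgroup's state, so for I the derived state is '0', and for the remaining characters it is '1'.
I (derived state '0') is shared by Taxon 4 and Taxon 5 — a synapomorphy uniting that clade.
II: derived state '1' in Taxon 4, Taxon 5, and Taxon 8 only — synapomorphy for {Taxon 4, Taxon 5, Taxon 8}.
III (derived state '1') is shared by all ingroup taxa — unites the whole ingroup.
IV (derived state '1') is shared by Taxon 4, Taxon 5, Taxon 6, and Taxon 8 — a synapomorphy uniting that clade.
Most parsimonious ingroup topology: (((Taxon 8,(Taxon 5,Taxon 4)),Taxon 6),Taxon 1).
Taxon 4 and Taxon 5 form a cherry on this tree, so they are sister taxa.

Taxon 5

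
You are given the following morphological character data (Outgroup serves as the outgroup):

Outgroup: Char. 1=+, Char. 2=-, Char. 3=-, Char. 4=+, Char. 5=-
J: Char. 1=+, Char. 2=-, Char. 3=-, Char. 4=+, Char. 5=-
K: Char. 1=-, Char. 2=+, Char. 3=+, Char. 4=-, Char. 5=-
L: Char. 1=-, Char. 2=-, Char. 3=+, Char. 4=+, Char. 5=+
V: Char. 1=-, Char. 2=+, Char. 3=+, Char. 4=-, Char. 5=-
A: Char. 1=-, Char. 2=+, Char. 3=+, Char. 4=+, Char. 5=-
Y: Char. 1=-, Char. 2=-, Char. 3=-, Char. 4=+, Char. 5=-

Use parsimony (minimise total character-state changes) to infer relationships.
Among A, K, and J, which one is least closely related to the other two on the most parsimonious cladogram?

Character polarity is set by the outgroup: the derived state is whichever differs from the outgroup's state, so for Char. 1, Char. 4 the derived state is '-', and for the remaining characters it is '+'.
Char. 1 (derived state '-') is shared by A, K, L, V, and Y — a synapomorphy uniting that clade.
Only A, K, and V show the derived state '+' for Char. 2, supporting them as a clade.
Char. 3: derived state '+' in A, K, L, and V only — synapomorphy for {A, K, L, V}.
Char. 4: derived state '-' in K and V only — synapomorphy for {K, V}.
Char. 5: derived state '+' in L only — an autapomorphy, so it tells us nothing about relationships among taxa.
Most parsimonious ingroup topology: (J,((((K,V),A),L),Y)).
K and A share a more recent common ancestor with each other than either does with J, so J is the least closely related of the three.

J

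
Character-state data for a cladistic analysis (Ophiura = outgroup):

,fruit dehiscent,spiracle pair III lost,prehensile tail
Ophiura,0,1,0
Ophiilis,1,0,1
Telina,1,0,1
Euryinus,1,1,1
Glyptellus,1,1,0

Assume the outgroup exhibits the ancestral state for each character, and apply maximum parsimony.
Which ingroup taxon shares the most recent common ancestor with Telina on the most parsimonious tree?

Ophiilis

Character polarity is set by the outgroup: the derived state is whichever differs from the outgroup's state, so for spiracle pair III lost the derived state is '0', and for the remaining characters it is '1'.
fruit dehiscent (derived state '1') is shared by all ingroup taxa — unites the whole ingroup.
spiracle pair III lost: derived state '0' in Ophiilis and Telina only — synapomorphy for {Ophiilis, Telina}.
prehensile tail (derived state '1') is shared by Euryinus, Ophiilis, and Telina — a synapomorphy uniting that clade.
Most parsimonious ingroup topology: (((Ophiilis,Telina),Euryinus),Glyptellus).
Telina and Ophiilis form a cherry on this tree, so they are sister taxa.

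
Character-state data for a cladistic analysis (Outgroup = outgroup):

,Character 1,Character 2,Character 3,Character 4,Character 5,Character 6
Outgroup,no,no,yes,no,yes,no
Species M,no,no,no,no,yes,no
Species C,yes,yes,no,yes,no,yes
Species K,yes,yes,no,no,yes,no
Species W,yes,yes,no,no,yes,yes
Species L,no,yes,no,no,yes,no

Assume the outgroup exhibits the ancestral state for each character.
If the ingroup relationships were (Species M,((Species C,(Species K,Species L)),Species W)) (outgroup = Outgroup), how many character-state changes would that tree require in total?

8

Map each character onto (Species M,((Species C,(Species K,Species L)),Species W)) (rooted by Outgroup) and count the minimum state changes it requires (Fitch parsimony):
Character 1: 2; Character 2: 1; Character 3: 1; Character 4: 1; Character 5: 1; Character 6: 2.
Total tree length = 8.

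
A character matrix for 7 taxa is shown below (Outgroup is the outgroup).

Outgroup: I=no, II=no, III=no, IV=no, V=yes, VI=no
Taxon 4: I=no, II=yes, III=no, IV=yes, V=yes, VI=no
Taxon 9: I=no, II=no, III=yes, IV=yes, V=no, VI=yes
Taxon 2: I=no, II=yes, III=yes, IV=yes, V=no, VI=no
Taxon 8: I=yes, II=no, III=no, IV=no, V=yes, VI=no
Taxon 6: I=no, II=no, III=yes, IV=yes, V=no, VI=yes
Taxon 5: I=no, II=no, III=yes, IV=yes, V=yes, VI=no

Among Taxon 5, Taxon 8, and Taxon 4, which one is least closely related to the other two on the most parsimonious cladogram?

Character polarity is set by the outgroup: the derived state is whichever differs from the outgroup's state, so for V the derived state is 'no', and for the remaining characters it is 'yes'.
I (derived state 'yes') is unique to Taxon 8 (autapomorphy; uninformative for grouping).
II groups Taxon 2 and Taxon 4, which is incompatible with the clades supported by the remaining characters; treating it as convergent (homoplasy) costs fewer steps than any alternative tree.
III (derived state 'yes') is shared by Taxon 2, Taxon 5, Taxon 6, and Taxon 9 — a synapomorphy uniting that clade.
IV: derived state 'yes' in Taxon 2, Taxon 4, Taxon 5, Taxon 6, and Taxon 9 only — synapomorphy for {Taxon 2, Taxon 4, Taxon 5, Taxon 6, Taxon 9}.
V: derived state 'no' in Taxon 2, Taxon 6, and Taxon 9 only — synapomorphy for {Taxon 2, Taxon 6, Taxon 9}.
VI (derived state 'yes') is shared by Taxon 6 and Taxon 9 — a synapomorphy uniting that clade.
Most parsimonious ingroup topology: ((Taxon 4,(((Taxon 9,Taxon 6),Taxon 2),Taxon 5)),Taxon 8).
Taxon 4 and Taxon 5 share a more recent common ancestor with each other than either does with Taxon 8, so Taxon 8 is the least closely related of the three.

Taxon 8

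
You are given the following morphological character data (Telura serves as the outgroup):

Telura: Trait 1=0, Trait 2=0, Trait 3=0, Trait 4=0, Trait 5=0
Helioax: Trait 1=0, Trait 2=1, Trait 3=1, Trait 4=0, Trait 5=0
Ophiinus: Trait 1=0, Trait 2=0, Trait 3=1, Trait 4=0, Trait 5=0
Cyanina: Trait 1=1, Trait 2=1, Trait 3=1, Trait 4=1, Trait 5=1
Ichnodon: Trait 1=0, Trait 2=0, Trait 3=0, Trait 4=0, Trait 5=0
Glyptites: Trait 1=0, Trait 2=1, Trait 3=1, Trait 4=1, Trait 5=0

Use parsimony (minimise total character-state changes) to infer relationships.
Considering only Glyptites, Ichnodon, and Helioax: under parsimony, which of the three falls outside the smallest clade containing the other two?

The outgroup has state '0' for every character, so '1' is the derived state throughout.
Trait 1: derived state '1' in Cyanina only — an autapomorphy, so it tells us nothing about relationships among taxa.
Trait 2 (derived state '1') is shared by Cyanina, Glyptites, and Helioax — a synapomorphy uniting that clade.
Trait 3: derived state '1' in Cyanina, Glyptites, Helioax, and Ophiinus only — synapomorphy for {Cyanina, Glyptites, Helioax, Ophiinus}.
Trait 4 (derived state '1') is shared by Cyanina and Glyptites — a synapomorphy uniting that clade.
Trait 5 (derived state '1') is unique to Cyanina (autapomorphy; uninformative for grouping).
Most parsimonious ingroup topology: (((Helioax,(Cyanina,Glyptites)),Ophiinus),Ichnodon).
Glyptites and Helioax share a more recent common ancestor with each other than either does with Ichnodon, so Ichnodon is the least closely related of the three.

Ichnodon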